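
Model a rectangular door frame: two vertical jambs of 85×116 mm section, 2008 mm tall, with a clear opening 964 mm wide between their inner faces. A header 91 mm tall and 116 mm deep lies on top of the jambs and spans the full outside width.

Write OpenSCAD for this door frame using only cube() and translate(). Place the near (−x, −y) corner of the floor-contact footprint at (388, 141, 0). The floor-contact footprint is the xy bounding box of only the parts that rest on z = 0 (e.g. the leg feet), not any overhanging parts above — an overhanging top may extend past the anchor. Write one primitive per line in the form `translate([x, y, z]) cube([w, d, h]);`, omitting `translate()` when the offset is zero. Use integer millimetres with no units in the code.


translate([388, 141, 0]) cube([85, 116, 2008]);
translate([1437, 141, 0]) cube([85, 116, 2008]);
translate([388, 141, 2008]) cube([1134, 116, 91]);


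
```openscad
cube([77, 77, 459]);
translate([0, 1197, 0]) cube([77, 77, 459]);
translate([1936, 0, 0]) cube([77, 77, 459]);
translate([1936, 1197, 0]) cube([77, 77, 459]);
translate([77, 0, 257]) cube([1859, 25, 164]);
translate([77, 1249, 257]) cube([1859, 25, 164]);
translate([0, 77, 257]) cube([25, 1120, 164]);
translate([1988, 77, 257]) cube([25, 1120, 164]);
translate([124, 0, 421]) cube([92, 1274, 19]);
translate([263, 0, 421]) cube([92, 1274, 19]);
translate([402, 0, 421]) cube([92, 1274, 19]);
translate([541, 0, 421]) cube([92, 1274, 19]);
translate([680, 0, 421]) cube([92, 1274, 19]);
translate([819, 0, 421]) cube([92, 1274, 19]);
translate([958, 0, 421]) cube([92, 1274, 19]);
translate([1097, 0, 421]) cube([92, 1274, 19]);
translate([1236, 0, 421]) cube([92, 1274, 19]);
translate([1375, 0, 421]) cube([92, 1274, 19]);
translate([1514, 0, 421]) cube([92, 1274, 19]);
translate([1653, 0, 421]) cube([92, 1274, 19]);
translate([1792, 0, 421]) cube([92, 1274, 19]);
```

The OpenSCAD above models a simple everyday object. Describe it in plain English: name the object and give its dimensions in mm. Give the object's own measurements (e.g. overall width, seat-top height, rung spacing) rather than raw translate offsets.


A bed frame 2013 mm long (x) by 1274 mm wide (y). Four 77×77 mm corner posts, 459 mm tall, at the corners of the footprint. Four rails of 25 mm thickness and 164 mm height run between adjacent posts with their undersides at z = 257 mm, their outer faces flush with the outside of the frame (the two x-running rails run between the posts' inner faces; the two y-running rails run between the posts' inner faces). 13 slats, each 92 mm wide (x) and 19 mm thick, lie across the top of the two x-running rails, running the full 1274 mm width of the frame in y; along x they sit between the end posts with a 47 mm gap after the −x posts and between neighbouring slats, leaving 52 mm before the +x posts.


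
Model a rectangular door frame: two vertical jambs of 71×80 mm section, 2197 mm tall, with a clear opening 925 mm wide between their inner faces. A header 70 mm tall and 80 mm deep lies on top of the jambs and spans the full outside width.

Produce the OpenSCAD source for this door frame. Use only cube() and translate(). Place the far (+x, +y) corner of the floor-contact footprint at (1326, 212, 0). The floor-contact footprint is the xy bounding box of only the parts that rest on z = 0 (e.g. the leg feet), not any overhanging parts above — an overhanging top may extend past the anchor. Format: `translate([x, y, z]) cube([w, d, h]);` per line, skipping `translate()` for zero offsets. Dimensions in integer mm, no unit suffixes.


translate([259, 132, 0]) cube([71, 80, 2197]);
translate([1255, 132, 0]) cube([71, 80, 2197]);
translate([259, 132, 2197]) cube([1067, 80, 70]);


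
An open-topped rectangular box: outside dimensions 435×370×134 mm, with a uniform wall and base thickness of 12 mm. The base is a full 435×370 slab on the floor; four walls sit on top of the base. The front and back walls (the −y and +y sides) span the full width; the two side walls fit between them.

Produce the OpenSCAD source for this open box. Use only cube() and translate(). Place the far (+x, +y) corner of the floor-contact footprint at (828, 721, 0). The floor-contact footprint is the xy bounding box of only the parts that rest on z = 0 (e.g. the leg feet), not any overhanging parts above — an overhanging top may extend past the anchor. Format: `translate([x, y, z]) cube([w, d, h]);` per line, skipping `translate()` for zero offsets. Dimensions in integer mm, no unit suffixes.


translate([393, 351, 0]) cube([435, 370, 12]);
translate([393, 351, 12]) cube([435, 12, 122]);
translate([393, 709, 12]) cube([435, 12, 122]);
translate([393, 363, 12]) cube([12, 346, 122]);
translate([816, 363, 12]) cube([12, 346, 122]);


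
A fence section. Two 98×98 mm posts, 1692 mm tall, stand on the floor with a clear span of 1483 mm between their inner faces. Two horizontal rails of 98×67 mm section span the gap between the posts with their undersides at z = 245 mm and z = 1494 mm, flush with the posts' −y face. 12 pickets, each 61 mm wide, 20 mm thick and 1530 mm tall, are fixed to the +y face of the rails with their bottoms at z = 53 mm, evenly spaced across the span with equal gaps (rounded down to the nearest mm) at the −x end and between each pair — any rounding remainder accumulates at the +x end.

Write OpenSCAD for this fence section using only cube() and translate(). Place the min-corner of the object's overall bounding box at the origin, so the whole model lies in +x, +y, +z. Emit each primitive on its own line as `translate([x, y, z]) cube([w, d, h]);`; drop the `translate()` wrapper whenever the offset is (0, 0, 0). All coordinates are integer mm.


cube([98, 98, 1692]);
translate([1581, 0, 0]) cube([98, 98, 1692]);
translate([98, 0, 245]) cube([1483, 98, 67]);
translate([98, 0, 1494]) cube([1483, 98, 67]);
translate([155, 98, 53]) cube([61, 20, 1530]);
translate([273, 98, 53]) cube([61, 20, 1530]);
translate([391, 98, 53]) cube([61, 20, 1530]);
translate([509, 98, 53]) cube([61, 20, 1530]);
translate([627, 98, 53]) cube([61, 20, 1530]);
translate([745, 98, 53]) cube([61, 20, 1530]);
translate([863, 98, 53]) cube([61, 20, 1530]);
translate([981, 98, 53]) cube([61, 20, 1530]);
translate([1099, 98, 53]) cube([61, 20, 1530]);
translate([1217, 98, 53]) cube([61, 20, 1530]);
translate([1335, 98, 53]) cube([61, 20, 1530]);
translate([1453, 98, 53]) cube([61, 20, 1530]);


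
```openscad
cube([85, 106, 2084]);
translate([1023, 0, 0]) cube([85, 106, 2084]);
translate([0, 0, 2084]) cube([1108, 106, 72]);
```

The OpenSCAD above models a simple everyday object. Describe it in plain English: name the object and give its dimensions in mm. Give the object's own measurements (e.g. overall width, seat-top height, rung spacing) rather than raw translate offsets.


A door frame. The clear opening is 938 mm wide and 2084 mm high. Two 85 mm wide jambs, 106 mm deep, stand either side of the opening from the floor to the top of the opening. A 72 mm thick head sits across the top of both jambs, spanning the full outside width of the frame.


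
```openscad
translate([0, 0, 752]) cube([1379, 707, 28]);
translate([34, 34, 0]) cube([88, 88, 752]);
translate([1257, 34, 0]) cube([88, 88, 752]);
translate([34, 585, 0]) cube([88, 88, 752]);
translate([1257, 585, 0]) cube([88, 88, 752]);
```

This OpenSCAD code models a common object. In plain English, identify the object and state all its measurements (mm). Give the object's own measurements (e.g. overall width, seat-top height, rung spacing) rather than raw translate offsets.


A rectangular dining table. The top is 1379×707×28 mm with its upper surface at z = 780 mm. It stands on four 88×88 mm square legs, each inset 34 mm from the nearest pair of top edges, running from the floor to the underside of the top.


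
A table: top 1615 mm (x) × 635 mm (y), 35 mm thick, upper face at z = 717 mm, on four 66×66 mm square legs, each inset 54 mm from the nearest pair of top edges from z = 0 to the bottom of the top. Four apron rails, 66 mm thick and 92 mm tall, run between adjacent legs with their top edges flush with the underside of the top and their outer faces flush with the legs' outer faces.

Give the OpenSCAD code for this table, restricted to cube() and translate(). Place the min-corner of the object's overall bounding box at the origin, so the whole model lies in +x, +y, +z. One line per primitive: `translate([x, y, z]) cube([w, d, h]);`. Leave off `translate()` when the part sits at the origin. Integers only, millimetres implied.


translate([0, 0, 682]) cube([1615, 635, 35]);
translate([54, 54, 0]) cube([66, 66, 682]);
translate([1495, 54, 0]) cube([66, 66, 682]);
translate([54, 515, 0]) cube([66, 66, 682]);
translate([1495, 515, 0]) cube([66, 66, 682]);
translate([120, 54, 590]) cube([1375, 66, 92]);
translate([120, 515, 590]) cube([1375, 66, 92]);
translate([54, 120, 590]) cube([66, 395, 92]);
translate([1495, 120, 590]) cube([66, 395, 92]);


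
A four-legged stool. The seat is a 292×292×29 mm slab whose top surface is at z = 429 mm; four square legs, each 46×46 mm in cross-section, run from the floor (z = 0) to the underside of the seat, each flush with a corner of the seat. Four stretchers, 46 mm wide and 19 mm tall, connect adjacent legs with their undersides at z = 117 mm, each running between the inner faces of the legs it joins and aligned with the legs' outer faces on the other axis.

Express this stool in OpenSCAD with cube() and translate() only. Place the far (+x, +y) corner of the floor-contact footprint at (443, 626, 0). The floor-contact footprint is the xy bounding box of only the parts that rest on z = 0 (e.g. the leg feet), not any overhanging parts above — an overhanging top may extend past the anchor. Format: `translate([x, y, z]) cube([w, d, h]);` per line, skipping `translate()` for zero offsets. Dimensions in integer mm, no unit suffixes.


// leg_h = 429 - 29 = 400
// stretcher span = 292 - 2*46 = 200
translate([151, 334, 400]) cube([292, 292, 29]);
translate([151, 334, 0]) cube([46, 46, 400]);
translate([397, 334, 0]) cube([46, 46, 400]);
translate([151, 580, 0]) cube([46, 46, 400]);
translate([397, 580, 0]) cube([46, 46, 400]);
translate([197, 334, 117]) cube([200, 46, 19]);
translate([197, 580, 117]) cube([200, 46, 19]);
translate([151, 380, 117]) cube([46, 200, 19]);
translate([397, 380, 117]) cube([46, 200, 19]);


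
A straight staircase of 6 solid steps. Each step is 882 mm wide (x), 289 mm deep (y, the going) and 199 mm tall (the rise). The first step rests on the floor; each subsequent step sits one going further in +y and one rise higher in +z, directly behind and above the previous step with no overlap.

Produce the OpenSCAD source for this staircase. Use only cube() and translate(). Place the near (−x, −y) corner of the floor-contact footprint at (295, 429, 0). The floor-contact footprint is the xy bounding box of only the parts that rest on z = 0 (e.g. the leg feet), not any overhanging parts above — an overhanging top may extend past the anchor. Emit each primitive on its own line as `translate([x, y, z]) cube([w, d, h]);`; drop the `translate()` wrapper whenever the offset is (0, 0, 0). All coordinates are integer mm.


translate([295, 429, 0]) cube([882, 289, 199]);
translate([295, 718, 199]) cube([882, 289, 199]);
translate([295, 1007, 398]) cube([882, 289, 199]);
translate([295, 1296, 597]) cube([882, 289, 199]);
translate([295, 1585, 796]) cube([882, 289, 199]);
translate([295, 1874, 995]) cube([882, 289, 199]);


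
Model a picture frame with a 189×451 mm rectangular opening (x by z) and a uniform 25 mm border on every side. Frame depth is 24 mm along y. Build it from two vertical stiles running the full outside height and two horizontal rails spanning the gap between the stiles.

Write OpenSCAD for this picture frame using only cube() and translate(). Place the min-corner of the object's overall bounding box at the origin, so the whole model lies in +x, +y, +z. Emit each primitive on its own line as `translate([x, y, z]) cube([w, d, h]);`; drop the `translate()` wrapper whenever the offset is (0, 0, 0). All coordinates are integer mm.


cube([25, 24, 501]);
translate([214, 0, 0]) cube([25, 24, 501]);
translate([25, 0, 0]) cube([189, 24, 25]);
translate([25, 0, 476]) cube([189, 24, 25]);


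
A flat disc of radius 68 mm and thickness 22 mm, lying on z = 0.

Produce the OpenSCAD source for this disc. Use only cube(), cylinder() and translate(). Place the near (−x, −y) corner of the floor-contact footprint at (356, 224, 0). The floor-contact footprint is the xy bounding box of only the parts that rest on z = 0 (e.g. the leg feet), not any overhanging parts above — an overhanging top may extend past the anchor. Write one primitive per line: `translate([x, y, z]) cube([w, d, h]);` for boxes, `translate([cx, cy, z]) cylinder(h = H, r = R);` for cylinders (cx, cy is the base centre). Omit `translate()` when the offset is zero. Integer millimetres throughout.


translate([424, 292, 0]) cylinder(h = 22, r = 68);


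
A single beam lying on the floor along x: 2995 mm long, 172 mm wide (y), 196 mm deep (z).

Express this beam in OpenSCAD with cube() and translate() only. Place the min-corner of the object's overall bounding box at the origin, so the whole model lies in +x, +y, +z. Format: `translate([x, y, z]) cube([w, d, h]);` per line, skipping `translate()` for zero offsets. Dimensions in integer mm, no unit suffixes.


cube([2995, 172, 196]);


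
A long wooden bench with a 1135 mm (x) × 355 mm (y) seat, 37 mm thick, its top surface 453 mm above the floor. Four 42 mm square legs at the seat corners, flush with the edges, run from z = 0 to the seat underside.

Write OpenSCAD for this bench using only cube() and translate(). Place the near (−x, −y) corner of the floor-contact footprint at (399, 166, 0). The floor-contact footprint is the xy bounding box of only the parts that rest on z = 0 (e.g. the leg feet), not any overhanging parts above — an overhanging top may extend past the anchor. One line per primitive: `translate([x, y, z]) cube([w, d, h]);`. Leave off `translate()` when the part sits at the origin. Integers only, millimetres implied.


translate([399, 166, 416]) cube([1135, 355, 37]);
translate([399, 166, 0]) cube([42, 42, 416]);
translate([399, 479, 0]) cube([42, 42, 416]);
translate([1492, 166, 0]) cube([42, 42, 416]);
translate([1492, 479, 0]) cube([42, 42, 416]);


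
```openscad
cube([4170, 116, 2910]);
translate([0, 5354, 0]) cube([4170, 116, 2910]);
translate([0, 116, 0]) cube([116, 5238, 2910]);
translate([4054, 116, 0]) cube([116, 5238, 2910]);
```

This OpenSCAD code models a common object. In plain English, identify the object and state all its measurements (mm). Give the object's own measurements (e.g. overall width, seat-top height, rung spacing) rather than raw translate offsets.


The wall frame of a small rectangular building: four walls, each 2910 mm tall and 116 mm thick, enclosing a footprint 4170 mm (x) by 5470 mm (y) outside-to-outside, with no floor or roof. The front and back walls (the −y and +y sides) span the full width; the two side walls fit between them.


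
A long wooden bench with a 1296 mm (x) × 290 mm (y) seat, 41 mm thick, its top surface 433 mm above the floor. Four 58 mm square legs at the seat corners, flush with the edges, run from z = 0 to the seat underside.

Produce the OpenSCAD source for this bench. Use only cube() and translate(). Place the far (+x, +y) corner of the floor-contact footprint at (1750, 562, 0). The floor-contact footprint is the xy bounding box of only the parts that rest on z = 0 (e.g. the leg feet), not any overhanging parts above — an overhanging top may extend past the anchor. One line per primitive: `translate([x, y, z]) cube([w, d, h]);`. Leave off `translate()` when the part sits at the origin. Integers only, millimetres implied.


// leg_h = 433 − 41 = 392
translate([454, 272, 392]) cube([1296, 290, 41]);
translate([454, 272, 0]) cube([58, 58, 392]);
translate([454, 504, 0]) cube([58, 58, 392]);
translate([1692, 272, 0]) cube([58, 58, 392]);
translate([1692, 504, 0]) cube([58, 58, 392]);


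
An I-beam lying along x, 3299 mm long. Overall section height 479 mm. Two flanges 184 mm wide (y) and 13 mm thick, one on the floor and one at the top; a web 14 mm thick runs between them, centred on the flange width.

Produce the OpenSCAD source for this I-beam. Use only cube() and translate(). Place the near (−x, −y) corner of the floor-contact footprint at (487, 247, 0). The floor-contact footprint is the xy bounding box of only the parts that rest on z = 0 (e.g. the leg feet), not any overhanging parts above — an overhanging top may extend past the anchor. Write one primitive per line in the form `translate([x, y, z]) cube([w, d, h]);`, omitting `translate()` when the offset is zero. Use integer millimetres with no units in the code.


translate([487, 247, 0]) cube([3299, 184, 13]);
translate([487, 332, 13]) cube([3299, 14, 453]);
translate([487, 247, 466]) cube([3299, 184, 13]);


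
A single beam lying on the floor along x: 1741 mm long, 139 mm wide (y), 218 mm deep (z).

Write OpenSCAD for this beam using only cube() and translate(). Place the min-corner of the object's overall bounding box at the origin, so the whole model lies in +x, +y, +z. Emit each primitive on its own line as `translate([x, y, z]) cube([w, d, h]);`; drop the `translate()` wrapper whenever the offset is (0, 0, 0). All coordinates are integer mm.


cube([1741, 139, 218]);


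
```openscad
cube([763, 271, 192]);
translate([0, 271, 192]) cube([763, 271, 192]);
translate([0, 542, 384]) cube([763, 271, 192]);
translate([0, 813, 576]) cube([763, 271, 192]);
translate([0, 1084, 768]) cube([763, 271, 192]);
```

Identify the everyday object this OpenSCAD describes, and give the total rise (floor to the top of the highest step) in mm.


A staircase. The total rise is 960 mm.

5 identical blocks, each offset up and back from the previous — a staircase. Each step is 192 mm tall and there are 5 of them, so the total rise is 5 × 192 = 960 mm.


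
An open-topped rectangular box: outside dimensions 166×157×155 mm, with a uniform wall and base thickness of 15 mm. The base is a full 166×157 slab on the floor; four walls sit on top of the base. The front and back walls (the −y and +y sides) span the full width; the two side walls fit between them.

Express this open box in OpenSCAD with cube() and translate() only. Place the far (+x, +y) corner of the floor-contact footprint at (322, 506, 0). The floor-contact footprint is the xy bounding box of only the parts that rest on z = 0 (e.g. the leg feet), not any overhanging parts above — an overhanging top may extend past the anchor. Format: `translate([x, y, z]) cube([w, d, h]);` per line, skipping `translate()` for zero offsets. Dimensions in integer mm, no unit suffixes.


translate([156, 349, 0]) cube([166, 157, 15]);
translate([156, 349, 15]) cube([166, 15, 140]);
translate([156, 491, 15]) cube([166, 15, 140]);
translate([156, 364, 15]) cube([15, 127, 140]);
translate([307, 364, 15]) cube([15, 127, 140]);


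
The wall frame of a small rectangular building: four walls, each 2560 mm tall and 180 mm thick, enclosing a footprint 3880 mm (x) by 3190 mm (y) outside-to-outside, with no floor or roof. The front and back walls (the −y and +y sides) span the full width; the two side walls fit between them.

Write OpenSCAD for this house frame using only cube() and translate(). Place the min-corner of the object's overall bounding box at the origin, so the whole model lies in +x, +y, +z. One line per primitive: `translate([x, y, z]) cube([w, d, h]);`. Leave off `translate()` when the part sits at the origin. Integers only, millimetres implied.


cube([3880, 180, 2560]);
translate([0, 3010, 0]) cube([3880, 180, 2560]);
translate([0, 180, 0]) cube([180, 2830, 2560]);
translate([3700, 180, 0]) cube([180, 2830, 2560]);


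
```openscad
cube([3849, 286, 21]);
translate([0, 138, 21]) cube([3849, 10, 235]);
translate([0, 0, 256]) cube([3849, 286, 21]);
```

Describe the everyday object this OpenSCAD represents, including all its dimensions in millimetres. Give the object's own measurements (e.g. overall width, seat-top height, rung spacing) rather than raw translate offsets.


An I-beam lying along x, 3849 mm long. Overall section height 277 mm. Two flanges 286 mm wide (y) and 21 mm thick, one on the floor and one at the top; a web 10 mm thick runs between them, centred on the flange width.


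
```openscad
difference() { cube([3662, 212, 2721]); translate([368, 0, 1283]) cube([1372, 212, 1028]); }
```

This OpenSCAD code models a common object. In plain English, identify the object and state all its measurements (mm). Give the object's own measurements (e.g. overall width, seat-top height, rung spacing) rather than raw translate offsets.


A wall 3662 mm long (x), 212 mm thick (y), 2721 mm tall, with a rectangular window opening cut through it. The opening is 1372 mm wide and 1028 mm tall; its sill is at z = 1283 mm and its near (−x) edge is 368 mm from the wall's −x end. The opening passes through the full wall thickness.


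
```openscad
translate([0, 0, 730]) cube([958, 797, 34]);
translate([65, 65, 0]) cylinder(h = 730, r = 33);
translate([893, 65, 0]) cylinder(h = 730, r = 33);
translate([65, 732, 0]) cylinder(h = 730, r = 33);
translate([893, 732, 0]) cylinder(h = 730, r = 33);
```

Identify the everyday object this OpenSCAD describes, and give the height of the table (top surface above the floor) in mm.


A table. The table height is 764 mm.

A 958×797×34 slab sits at z = 730 on four Ø66 mm round legs — a table. The top surface is at 730 + 34 = 764 mm.


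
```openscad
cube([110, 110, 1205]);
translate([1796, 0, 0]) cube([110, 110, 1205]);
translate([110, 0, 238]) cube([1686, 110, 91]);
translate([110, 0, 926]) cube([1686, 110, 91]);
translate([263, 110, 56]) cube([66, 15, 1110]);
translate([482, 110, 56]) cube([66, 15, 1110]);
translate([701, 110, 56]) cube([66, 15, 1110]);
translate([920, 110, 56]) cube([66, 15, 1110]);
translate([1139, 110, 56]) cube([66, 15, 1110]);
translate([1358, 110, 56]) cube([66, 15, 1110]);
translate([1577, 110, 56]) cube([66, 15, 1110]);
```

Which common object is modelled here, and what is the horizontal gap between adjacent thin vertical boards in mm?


A fence section. The picket gap is 153 mm.

Two posts, two rails, 7 pickets — a fence section. Span 1686 mm holds 7 pickets of 66 mm with 8 equal gaps: ⌊(1686 − 7·66) / 8⌋ = 153 mm.


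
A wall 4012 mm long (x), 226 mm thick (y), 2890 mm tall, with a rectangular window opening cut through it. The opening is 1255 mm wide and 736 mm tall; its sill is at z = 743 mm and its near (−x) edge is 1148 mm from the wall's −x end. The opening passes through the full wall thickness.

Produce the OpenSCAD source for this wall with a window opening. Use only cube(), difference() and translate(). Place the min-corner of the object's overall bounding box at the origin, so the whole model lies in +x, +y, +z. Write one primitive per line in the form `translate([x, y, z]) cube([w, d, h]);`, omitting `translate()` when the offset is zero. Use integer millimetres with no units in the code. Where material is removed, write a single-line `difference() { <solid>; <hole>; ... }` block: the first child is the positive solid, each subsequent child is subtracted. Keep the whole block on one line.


difference() { cube([4012, 226, 2890]); translate([1148, 0, 743]) cube([1255, 226, 736]); }


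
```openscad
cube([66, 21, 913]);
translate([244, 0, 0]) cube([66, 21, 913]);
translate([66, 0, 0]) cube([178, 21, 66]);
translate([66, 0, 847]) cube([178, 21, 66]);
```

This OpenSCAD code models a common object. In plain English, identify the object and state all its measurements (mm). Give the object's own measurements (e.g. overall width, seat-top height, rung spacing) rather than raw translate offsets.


A rectangular picture frame lying in the x–z plane (depth along y). The opening is 178 mm wide (x) by 781 mm tall (z), surrounded by a border 66 mm wide on all four sides. The frame is 21 mm deep and is made of two full-height vertical stiles with two horizontal rails fitted between them.


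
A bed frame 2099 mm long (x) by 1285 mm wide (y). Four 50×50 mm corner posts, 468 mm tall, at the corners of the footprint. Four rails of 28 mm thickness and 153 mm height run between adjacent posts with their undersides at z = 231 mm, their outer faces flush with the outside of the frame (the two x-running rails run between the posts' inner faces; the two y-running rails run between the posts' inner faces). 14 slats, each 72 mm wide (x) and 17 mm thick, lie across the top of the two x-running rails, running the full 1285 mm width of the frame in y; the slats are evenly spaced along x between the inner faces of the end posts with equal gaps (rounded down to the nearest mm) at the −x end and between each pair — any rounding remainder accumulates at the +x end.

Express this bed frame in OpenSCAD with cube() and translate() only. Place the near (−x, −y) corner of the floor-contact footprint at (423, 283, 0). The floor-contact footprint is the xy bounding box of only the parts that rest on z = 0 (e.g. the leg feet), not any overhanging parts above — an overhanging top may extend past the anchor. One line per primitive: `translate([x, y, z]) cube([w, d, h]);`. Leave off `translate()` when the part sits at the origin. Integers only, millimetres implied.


translate([423, 283, 0]) cube([50, 50, 468]);
translate([423, 1518, 0]) cube([50, 50, 468]);
translate([2472, 283, 0]) cube([50, 50, 468]);
translate([2472, 1518, 0]) cube([50, 50, 468]);
translate([473, 283, 231]) cube([1999, 28, 153]);
translate([473, 1540, 231]) cube([1999, 28, 153]);
translate([423, 333, 231]) cube([28, 1185, 153]);
translate([2494, 333, 231]) cube([28, 1185, 153]);
translate([539, 283, 384]) cube([72, 1285, 17]);
translate([677, 283, 384]) cube([72, 1285, 17]);
translate([815, 283, 384]) cube([72, 1285, 17]);
translate([953, 283, 384]) cube([72, 1285, 17]);
translate([1091, 283, 384]) cube([72, 1285, 17]);
translate([1229, 283, 384]) cube([72, 1285, 17]);
translate([1367, 283, 384]) cube([72, 1285, 17]);
translate([1505, 283, 384]) cube([72, 1285, 17]);
translate([1643, 283, 384]) cube([72, 1285, 17]);
translate([1781, 283, 384]) cube([72, 1285, 17]);
translate([1919, 283, 384]) cube([72, 1285, 17]);
translate([2057, 283, 384]) cube([72, 1285, 17]);
translate([2195, 283, 384]) cube([72, 1285, 17]);
translate([2333, 283, 384]) cube([72, 1285, 17]);


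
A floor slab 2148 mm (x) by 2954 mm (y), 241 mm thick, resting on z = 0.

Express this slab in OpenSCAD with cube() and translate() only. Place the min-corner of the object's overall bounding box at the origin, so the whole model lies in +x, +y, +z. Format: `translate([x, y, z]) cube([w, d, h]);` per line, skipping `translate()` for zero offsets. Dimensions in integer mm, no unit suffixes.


cube([2148, 2954, 241]);


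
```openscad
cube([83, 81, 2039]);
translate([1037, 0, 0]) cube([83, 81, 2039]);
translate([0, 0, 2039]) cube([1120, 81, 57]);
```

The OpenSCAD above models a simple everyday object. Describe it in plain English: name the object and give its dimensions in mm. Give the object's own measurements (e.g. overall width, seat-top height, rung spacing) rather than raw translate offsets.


A door frame. The clear opening is 954 mm wide and 2039 mm high. Two 83 mm wide jambs, 81 mm deep, stand either side of the opening from the floor to the top of the opening. A 57 mm thick head sits across the top of both jambs, spanning the full outside width of the frame.


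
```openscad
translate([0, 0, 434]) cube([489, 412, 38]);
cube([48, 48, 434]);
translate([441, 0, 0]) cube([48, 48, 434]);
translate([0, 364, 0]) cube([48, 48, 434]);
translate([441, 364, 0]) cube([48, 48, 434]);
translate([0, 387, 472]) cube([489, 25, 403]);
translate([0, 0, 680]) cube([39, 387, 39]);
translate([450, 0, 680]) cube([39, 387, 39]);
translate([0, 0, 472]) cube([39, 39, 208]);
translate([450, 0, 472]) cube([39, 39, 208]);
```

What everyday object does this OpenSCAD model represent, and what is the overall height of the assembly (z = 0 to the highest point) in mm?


A chair. The overall height is 875 mm.

A slab on four corner posts with a tall panel at the back — a chair. The seat slab sits at z = 434 with thickness 38, and the 403 mm backrest starts at the seat top, so the overall height is 434 + 38 + 403 = 875 mm.


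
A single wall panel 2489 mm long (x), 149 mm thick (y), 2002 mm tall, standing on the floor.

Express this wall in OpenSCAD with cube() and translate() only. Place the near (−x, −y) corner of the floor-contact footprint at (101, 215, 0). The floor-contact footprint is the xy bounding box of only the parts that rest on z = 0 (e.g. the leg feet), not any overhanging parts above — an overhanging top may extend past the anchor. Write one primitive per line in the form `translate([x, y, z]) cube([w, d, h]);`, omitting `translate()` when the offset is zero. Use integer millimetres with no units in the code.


translate([101, 215, 0]) cube([2489, 149, 2002]);


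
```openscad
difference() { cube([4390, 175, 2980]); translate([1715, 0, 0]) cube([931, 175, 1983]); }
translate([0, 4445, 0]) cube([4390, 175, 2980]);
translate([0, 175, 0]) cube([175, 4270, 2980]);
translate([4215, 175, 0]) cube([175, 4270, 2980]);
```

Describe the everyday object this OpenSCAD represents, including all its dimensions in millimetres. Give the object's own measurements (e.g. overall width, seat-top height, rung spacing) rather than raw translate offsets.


A single room: four walls, each 2980 mm tall and 175 mm thick, enclosing an outside footprint 4390×4620 mm (x × y), no floor or roof. The front and back walls (−y and +y sides) run the full x-width; the side walls fit between their inner faces. A door opening 931 mm wide and 1983 mm tall is cut through the front wall from the floor up, its −x edge 1715 mm from the wall's −x end.


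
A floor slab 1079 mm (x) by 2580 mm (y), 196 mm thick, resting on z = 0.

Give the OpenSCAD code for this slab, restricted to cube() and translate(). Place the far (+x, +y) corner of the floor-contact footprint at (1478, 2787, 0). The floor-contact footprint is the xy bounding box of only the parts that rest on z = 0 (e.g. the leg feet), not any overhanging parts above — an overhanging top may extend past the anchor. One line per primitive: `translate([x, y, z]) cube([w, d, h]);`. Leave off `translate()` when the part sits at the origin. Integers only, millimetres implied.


translate([399, 207, 0]) cube([1079, 2580, 196]);


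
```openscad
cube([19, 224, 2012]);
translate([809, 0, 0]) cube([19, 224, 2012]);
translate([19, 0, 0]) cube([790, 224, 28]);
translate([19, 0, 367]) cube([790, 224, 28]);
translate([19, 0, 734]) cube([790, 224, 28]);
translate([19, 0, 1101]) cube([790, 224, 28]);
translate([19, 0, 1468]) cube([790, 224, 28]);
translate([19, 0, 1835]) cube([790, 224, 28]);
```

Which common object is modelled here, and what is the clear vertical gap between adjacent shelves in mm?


A bookshelf. The clear shelf gap is 339 mm.

Two tall side panels with 6 horizontal boards between them — a bookshelf. The first two shelf undersides are at z = 0 and z = 367; with shelf thickness 28, the clear gap is 367 − 0 − 28 = 339 mm.


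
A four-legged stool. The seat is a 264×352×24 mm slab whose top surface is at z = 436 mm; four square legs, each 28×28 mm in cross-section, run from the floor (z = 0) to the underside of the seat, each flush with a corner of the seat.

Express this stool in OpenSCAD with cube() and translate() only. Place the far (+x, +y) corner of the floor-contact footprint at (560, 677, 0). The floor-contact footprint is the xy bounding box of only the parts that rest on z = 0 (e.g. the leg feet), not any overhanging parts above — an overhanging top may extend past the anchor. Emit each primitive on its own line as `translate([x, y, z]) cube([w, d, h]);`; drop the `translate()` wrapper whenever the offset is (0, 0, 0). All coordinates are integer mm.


translate([296, 325, 412]) cube([264, 352, 24]);
translate([296, 325, 0]) cube([28, 28, 412]);
translate([532, 325, 0]) cube([28, 28, 412]);
translate([296, 649, 0]) cube([28, 28, 412]);
translate([532, 649, 0]) cube([28, 28, 412]);


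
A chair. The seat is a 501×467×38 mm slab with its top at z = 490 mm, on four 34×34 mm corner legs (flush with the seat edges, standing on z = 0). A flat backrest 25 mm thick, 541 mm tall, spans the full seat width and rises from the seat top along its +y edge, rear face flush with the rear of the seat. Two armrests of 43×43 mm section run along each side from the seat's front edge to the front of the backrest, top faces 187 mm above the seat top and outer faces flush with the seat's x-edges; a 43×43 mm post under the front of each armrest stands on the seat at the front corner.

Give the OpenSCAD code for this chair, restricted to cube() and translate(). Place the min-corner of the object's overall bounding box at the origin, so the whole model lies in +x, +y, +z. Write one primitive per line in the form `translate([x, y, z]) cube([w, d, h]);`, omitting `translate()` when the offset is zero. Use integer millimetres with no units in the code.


translate([0, 0, 452]) cube([501, 467, 38]);
cube([34, 34, 452]);
translate([467, 0, 0]) cube([34, 34, 452]);
translate([0, 433, 0]) cube([34, 34, 452]);
translate([467, 433, 0]) cube([34, 34, 452]);
translate([0, 442, 490]) cube([501, 25, 541]);
translate([0, 0, 634]) cube([43, 442, 43]);
translate([458, 0, 634]) cube([43, 442, 43]);
translate([0, 0, 490]) cube([43, 43, 144]);
translate([458, 0, 490]) cube([43, 43, 144]);


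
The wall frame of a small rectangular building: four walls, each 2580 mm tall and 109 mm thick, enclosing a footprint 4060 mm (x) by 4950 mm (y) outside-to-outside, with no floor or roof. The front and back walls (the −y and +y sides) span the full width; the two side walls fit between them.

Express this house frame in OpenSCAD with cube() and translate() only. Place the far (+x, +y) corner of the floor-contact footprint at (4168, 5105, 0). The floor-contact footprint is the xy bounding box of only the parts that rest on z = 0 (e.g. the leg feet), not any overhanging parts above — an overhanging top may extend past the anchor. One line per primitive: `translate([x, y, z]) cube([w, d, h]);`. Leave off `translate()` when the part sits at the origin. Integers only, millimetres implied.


translate([108, 155, 0]) cube([4060, 109, 2580]);
translate([108, 4996, 0]) cube([4060, 109, 2580]);
translate([108, 264, 0]) cube([109, 4732, 2580]);
translate([4059, 264, 0]) cube([109, 4732, 2580]);


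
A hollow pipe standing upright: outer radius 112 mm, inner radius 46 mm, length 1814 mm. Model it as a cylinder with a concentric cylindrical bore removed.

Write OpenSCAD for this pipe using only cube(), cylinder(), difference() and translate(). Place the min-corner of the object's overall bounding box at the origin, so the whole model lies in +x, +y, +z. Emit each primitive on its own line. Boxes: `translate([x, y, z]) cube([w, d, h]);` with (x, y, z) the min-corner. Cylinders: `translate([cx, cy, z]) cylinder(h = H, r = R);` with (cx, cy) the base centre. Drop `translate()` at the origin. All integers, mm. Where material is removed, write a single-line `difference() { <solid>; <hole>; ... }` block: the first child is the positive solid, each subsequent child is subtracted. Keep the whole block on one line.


difference() { translate([112, 112, 0]) cylinder(h = 1814, r = 112); translate([112, 112, 0]) cylinder(h = 1814, r = 46); }


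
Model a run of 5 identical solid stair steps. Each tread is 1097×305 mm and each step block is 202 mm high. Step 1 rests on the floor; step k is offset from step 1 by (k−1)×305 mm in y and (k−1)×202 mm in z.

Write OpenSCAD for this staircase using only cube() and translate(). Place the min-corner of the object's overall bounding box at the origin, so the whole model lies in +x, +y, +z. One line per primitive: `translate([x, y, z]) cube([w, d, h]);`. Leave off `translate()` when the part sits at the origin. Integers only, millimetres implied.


cube([1097, 305, 202]);
translate([0, 305, 202]) cube([1097, 305, 202]);
translate([0, 610, 404]) cube([1097, 305, 202]);
translate([0, 915, 606]) cube([1097, 305, 202]);
translate([0, 1220, 808]) cube([1097, 305, 202]);


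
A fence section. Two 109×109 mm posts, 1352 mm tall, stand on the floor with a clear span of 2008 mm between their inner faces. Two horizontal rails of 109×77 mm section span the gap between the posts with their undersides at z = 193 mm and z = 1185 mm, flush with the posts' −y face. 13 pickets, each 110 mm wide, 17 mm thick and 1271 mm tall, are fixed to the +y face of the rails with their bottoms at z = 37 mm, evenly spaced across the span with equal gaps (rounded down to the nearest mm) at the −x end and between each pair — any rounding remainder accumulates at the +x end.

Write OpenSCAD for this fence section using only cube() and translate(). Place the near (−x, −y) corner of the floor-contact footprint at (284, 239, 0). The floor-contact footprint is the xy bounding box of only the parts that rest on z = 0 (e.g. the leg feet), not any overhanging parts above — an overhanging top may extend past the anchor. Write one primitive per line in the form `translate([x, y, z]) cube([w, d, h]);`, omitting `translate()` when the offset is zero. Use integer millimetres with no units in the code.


translate([284, 239, 0]) cube([109, 109, 1352]);
translate([2401, 239, 0]) cube([109, 109, 1352]);
translate([393, 239, 193]) cube([2008, 109, 77]);
translate([393, 239, 1185]) cube([2008, 109, 77]);
translate([434, 348, 37]) cube([110, 17, 1271]);
translate([585, 348, 37]) cube([110, 17, 1271]);
translate([736, 348, 37]) cube([110, 17, 1271]);
translate([887, 348, 37]) cube([110, 17, 1271]);
translate([1038, 348, 37]) cube([110, 17, 1271]);
translate([1189, 348, 37]) cube([110, 17, 1271]);
translate([1340, 348, 37]) cube([110, 17, 1271]);
translate([1491, 348, 37]) cube([110, 17, 1271]);
translate([1642, 348, 37]) cube([110, 17, 1271]);
translate([1793, 348, 37]) cube([110, 17, 1271]);
translate([1944, 348, 37]) cube([110, 17, 1271]);
translate([2095, 348, 37]) cube([110, 17, 1271]);
translate([2246, 348, 37]) cube([110, 17, 1271]);


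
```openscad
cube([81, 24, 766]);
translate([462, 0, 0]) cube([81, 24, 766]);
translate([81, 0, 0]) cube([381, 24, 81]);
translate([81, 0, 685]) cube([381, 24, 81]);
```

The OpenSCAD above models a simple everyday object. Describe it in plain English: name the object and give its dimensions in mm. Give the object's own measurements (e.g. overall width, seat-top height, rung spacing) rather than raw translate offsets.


A rectangular picture frame lying in the x–z plane (depth along y). The opening is 381 mm wide (x) by 604 mm tall (z), surrounded by a border 81 mm wide on all four sides. The frame is 24 mm deep and is made of two full-height vertical stiles with two horizontal rails fitted between them.


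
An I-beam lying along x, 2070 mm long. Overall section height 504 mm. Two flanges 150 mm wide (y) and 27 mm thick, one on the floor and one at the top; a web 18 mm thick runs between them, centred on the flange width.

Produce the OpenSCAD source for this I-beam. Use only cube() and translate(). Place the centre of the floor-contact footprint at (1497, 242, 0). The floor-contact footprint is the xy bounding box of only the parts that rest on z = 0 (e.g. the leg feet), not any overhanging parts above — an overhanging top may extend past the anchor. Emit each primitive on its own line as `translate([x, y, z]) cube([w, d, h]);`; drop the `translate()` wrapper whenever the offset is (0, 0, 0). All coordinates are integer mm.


translate([462, 167, 0]) cube([2070, 150, 27]);
translate([462, 233, 27]) cube([2070, 18, 450]);
translate([462, 167, 477]) cube([2070, 150, 27]);


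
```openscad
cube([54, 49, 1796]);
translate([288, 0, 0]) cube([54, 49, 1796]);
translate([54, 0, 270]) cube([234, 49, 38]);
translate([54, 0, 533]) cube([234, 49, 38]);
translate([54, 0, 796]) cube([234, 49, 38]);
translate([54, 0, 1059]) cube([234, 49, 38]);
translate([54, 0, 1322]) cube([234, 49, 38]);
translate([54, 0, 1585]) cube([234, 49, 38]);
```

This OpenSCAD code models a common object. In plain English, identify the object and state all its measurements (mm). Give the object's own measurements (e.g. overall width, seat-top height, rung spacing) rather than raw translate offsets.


A straight ladder. Two 54×49 mm vertical rails, 1796 mm tall, stand 342 mm apart (outside-to-outside) with their front faces coplanar on the −y side. 6 rungs, each 49 mm deep and 38 mm tall, span between the inner faces of the rails, front faces flush with the rails. The lowest rung's underside is at z = 270 mm and rungs are spaced 263 mm apart (underside to underside).
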